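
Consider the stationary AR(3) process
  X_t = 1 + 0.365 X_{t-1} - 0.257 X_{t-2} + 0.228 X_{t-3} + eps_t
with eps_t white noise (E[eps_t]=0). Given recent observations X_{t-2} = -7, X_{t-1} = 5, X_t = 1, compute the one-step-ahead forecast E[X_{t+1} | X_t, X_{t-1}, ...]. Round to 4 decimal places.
E[X_{t+1} \mid \mathcal F_t] = -1.5160

For an AR(p) model X_t = c + sum_i phi_i X_{t-i} + eps_t, the
one-step-ahead conditional mean is
  E[X_{t+1} | X_t, ...] = c + sum_i phi_i X_{t+1-i}.
Substitute known values:
  E[X_{t+1} | ...] = 1 + (0.365) * (1) + (-0.257) * (5) + (0.228) * (-7)
                   = -1.5160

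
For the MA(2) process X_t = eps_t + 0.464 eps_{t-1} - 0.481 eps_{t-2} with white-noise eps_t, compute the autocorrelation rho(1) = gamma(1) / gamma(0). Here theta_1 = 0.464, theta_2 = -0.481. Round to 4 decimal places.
\rho(1) = 0.1665

For an MA(q) process with theta_0 = 1, the autocovariance is
  gamma(k) = sigma^2 * sum_{i=0..q-k} theta_i * theta_{i+k},
and rho(k) = gamma(k) / gamma(0). Sigma^2 cancels.
  numerator   = (1)*(0.464) + (0.464)*(-0.481) = 0.240816.
  denominator = (1)^2 + (0.464)^2 + (-0.481)^2 = 1.446657.
  rho(1) = 0.240816 / 1.446657 = 0.1665.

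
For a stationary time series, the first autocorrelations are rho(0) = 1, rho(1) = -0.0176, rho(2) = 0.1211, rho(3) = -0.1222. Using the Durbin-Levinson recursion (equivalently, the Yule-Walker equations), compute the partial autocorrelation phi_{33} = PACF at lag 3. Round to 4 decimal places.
\phi_{33} = -0.1200

The PACF at lag k is phi_{kk}, the last component of the solution
to the Yule-Walker system G_k phi = r_k where
  (G_k)_{ij} = rho(|i - j|), (r_k)_i = rho(i), i,j = 1..k.
Equivalently, Durbin-Levinson gives phi_{kk} iteratively:
  phi_{11} = rho(1)
  phi_{kk} = [rho(k) - sum_{j=1..k-1} phi_{k-1,j} rho(k-j)]
            / [1 - sum_{j=1..k-1} phi_{k-1,j} rho(j)],
  phi_{k,j} = phi_{k-1,j} - phi_{kk} phi_{k-1,k-j},  j = 1..k-1.
Step k = 1:
  phi_11 = rho(1) = -0.0176.
Step k = 2:
  phi_22 = [rho(2) - phi_11 rho(1)] / [1 - phi_11 rho(1)] = [0.1211 - (-0.0176)(-0.0176)] / [1 - (-0.0176)(-0.0176)]
         = 0.12079024 / 0.99969024 = 0.120828.
  Update: phi_21 = phi_11 - phi_22 phi_11 = -0.0176 - (0.120828)(-0.0176) = -0.015473.
Step k = 3:
  phi_33 = [rho(3) - phi_21 rho(2) - phi_22 rho(1)] / [1 - phi_21 rho(1) - phi_22 rho(2)]
    numerator   = -0.1222 - (-0.015473)(0.1211) - (0.120828)(-0.0176) = -0.1181996
    denominator = 1 - (-0.015473)(-0.0176) - (0.120828)(0.1211) = 0.98509544
  phi_33 = -0.1181996 / 0.98509544 = -0.12.
Therefore phi_{33} = -0.1200.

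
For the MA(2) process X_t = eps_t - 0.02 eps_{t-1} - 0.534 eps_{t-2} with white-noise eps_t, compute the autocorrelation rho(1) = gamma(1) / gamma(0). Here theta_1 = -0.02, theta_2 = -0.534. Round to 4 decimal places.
\rho(1) = -0.0072

For an MA(q) process with theta_0 = 1, the autocovariance is
  gamma(k) = sigma^2 * sum_{i=0..q-k} theta_i * theta_{i+k},
and rho(k) = gamma(k) / gamma(0). Sigma^2 cancels.
  numerator   = (1)*(-0.02) + (-0.02)*(-0.534) = -0.00932.
  denominator = (1)^2 + (-0.02)^2 + (-0.534)^2 = 1.285556.
  rho(1) = -0.00932 / 1.285556 = -0.0072.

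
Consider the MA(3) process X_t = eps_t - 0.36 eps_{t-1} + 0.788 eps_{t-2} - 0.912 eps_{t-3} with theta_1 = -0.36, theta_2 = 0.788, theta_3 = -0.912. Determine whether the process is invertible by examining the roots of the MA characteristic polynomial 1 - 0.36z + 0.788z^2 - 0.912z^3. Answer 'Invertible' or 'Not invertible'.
\text{Not invertible}

The MA(q) characteristic polynomial is P(z) = 1 - 0.36z + 0.788z^2 - 0.912z^3.
Invertibility requires all roots to lie outside the unit circle, i.e. |z| > 1 for every root.
Degree 3: look for a simple real root z0 first, then factor out (1 - z/z0) and solve the remaining quadratic.
Testing z0 = 1.25: P(1.25) = 1 + (-0.36)(1.25) + (0.788)(1.25)^2 + (-0.912)(1.25)^3
  = 1 + (-0.45) + (1.23125) + (-1.78125) = 0.  So z_0 = 1.25 is a root, |z_0| = 1.25.
Divide out the factor (1 - 0.8 z) = (1 - z/z0) (since 1/z0 = 0.8):
  P(z) = (1 - 0.8 z)(1 + (0.44) z + (1.14) z^2)
  [check: z-coef 0.44 - (0.8) = -0.36; z^2-coef 1.14 - (0.8)(0.44) = 0.788; z^3-coef -(0.8)(1.14) = -0.912.]
Remaining roots from the quadratic factor 1 + (0.44) z + (1.14) z^2:
  Set 1 + (0.44) z + (1.14) z^2 = 0, i.e. a z^2 + b z + c = 0 with a = 1.14, b = 0.44, c = 1.
  Discriminant D = b^2 - 4ac = (0.44)^2 - 4*(1.14)*1 = 0.1936 - (4.56) = -4.3664.
  D < 0, so the roots are the complex-conjugate pair z = (-b +/- i sqrt(-D)) / (2a) = -0.193 +/- 0.9165i.
  For a conjugate pair |z|^2 = z * conj(z) = (product of roots) = c/a = 1/(1.14) = 0.877193, so |z| = sqrt(0.877193) = 0.9366 for both roots.
Moduli of all roots: 1.2500, 0.9366, 0.9366.
All moduli strictly greater than 1? No.
Verdict: Not invertible.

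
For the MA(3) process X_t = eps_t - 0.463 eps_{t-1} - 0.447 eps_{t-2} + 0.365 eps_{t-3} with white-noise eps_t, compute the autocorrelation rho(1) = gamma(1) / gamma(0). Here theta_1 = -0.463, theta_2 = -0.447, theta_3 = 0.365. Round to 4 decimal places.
\rho(1) = -0.2709

For an MA(q) process with theta_0 = 1, the autocovariance is
  gamma(k) = sigma^2 * sum_{i=0..q-k} theta_i * theta_{i+k},
and rho(k) = gamma(k) / gamma(0). Sigma^2 cancels.
  numerator   = (1)*(-0.463) + (-0.463)*(-0.447) + (-0.447)*(0.365) = -0.419194.
  denominator = (1)^2 + (-0.463)^2 + (-0.447)^2 + (0.365)^2 = 1.547403.
  rho(1) = -0.419194 / 1.547403 = -0.2709.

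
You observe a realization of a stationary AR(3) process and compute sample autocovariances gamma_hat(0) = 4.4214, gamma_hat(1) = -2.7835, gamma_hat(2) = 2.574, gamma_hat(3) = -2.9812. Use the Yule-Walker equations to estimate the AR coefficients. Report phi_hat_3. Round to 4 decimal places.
\hat\phi_{3} = -0.4150

The Yule-Walker equations for an AR(p) process read, in matrix form,
  Gamma_p phi = r_p,   with   (Gamma_p)_{ij} = gamma(|i - j|),
                       (r_p)_i = gamma(i),   i,j = 1..p.
Substitute the sample gammas (Toeplitz matrix and right-hand side of size 3):
  Gamma_p = [[4.4214, -2.7835, 2.574], [-2.7835, 4.4214, -2.7835], [2.574, -2.7835, 4.4214]]
  r_p     = [-2.7835, 2.574, -2.9812]
Written out (R1..R3):
  (R1) 4.4214 phi_1 - 2.7835 phi_2 + 2.574 phi_3 = -2.7835
  (R2) -2.7835 phi_1 + 4.4214 phi_2 - 2.7835 phi_3 = 2.574
  (R3) 2.574 phi_1 - 2.7835 phi_2 + 4.4214 phi_3 = -2.9812
Gaussian elimination:
  R2 <- R2 - (-2.7835/4.4214) R1 = R2 - (-0.629552) R1:  2.669043 phi_2 - 1.163034 phi_3 = 0.821643
  R3 <- R3 - (2.574/4.4214) R1 = R3 - (0.582169) R1:  -1.163034 phi_2 + 2.922898 phi_3 = -1.360734
  R3 <- R3 - (-1.163034/2.669043) R2 = R3 - (-0.435749) R2:  2.416107 phi_3 = -1.002703
Back-substitution:
  phi_hat_3 = -1.002703 / 2.416107 = -0.415008
  phi_hat_2 = (0.821643 - (-1.163034)(-0.415008)) / 2.669043 = 0.127002
  phi_hat_1 = (-2.7835 - (-2.7835)(0.127002) - (2.574)(-0.415008)) / 4.4214 = -0.307993
So phi_hat = [-0.3080, 0.1270, -0.4150].
Therefore phi_hat_3 = -0.4150.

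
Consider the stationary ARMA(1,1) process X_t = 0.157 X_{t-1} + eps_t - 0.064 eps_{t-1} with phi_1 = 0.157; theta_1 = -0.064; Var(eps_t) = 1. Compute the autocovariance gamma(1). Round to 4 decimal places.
\gamma(1) = 0.0944

Multiply the model equation by X_{t-k} and take expectations. With theta_0 = psi_0 = 1 and psi_j the MA(infinity) weights, this gives
  gamma(k) - sum_i phi_i gamma(k-i) = c_k,
  c_k = sigma^2 * sum_{j=k..q} theta_j psi_{j-k}   (c_k = 0 for k > q),
using gamma(-m) = gamma(m).
psi-weights needed (psi_j = theta_j + sum_i phi_i psi_{j-i}):
  psi_1 = theta_1 + phi_1 = -0.064 + (0.157) = 0.093
Right-hand sides:
  c_0 = sigma^2 (1 + theta_1 psi_1) = 1 * (1 + (-0.064)(0.093)) = 1 * 0.994048 = 0.994048
  c_1 = sigma^2 theta_1 = 1 * (-0.064) = -0.064
  c_2 = 0
Equations for k = 0 and k = 1 (AR order 1):
  gamma(0) = phi_1 gamma(1) + c_0
  gamma(1) = phi_1 gamma(0) + c_1
Substituting the second into the first: gamma(0) (1 - phi_1^2) = c_0 + phi_1 c_1, so
  gamma(0) = (c_0 + phi_1 c_1) / (1 - phi_1^2) = (0.994048 + (0.157)(-0.064)) / (1 - (0.157)^2) = 0.984 / 0.975351 = 1.008868.
  gamma(1) = phi_1 gamma(0) + c_1 = (0.157)(1.008868) + (-0.064) = 0.094392.
Therefore gamma(1) = 0.0944 (to 4 decimal places).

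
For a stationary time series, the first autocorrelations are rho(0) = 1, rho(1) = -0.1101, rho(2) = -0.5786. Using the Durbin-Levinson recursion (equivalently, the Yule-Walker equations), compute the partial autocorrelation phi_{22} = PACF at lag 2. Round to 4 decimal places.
\phi_{22} = -0.5980

The PACF at lag k is phi_{kk}, the last component of the solution
to the Yule-Walker system G_k phi = r_k where
  (G_k)_{ij} = rho(|i - j|), (r_k)_i = rho(i), i,j = 1..k.
Equivalently, Durbin-Levinson gives phi_{kk} iteratively:
  phi_{11} = rho(1)
  phi_{kk} = [rho(k) - sum_{j=1..k-1} phi_{k-1,j} rho(k-j)]
            / [1 - sum_{j=1..k-1} phi_{k-1,j} rho(j)],
  phi_{k,j} = phi_{k-1,j} - phi_{kk} phi_{k-1,k-j},  j = 1..k-1.
Step k = 1:
  phi_11 = rho(1) = -0.1101.
Step k = 2:
  phi_22 = [rho(2) - phi_11 rho(1)] / [1 - phi_11 rho(1)] = [-0.5786 - (-0.1101)(-0.1101)] / [1 - (-0.1101)(-0.1101)]
         = -0.59072201 / 0.98787799 = -0.598.
Therefore phi_{22} = -0.5980.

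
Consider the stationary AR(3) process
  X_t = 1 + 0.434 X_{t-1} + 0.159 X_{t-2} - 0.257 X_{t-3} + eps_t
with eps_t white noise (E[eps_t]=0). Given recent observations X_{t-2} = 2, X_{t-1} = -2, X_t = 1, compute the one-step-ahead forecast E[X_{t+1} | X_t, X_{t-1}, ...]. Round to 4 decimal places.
E[X_{t+1} \mid \mathcal F_t] = 0.6020

For an AR(p) model X_t = c + sum_i phi_i X_{t-i} + eps_t, the
one-step-ahead conditional mean is
  E[X_{t+1} | X_t, ...] = c + sum_i phi_i X_{t+1-i}.
Substitute known values:
  E[X_{t+1} | ...] = 1 + (0.434) * (1) + (0.159) * (-2) + (-0.257) * (2)
                   = 0.6020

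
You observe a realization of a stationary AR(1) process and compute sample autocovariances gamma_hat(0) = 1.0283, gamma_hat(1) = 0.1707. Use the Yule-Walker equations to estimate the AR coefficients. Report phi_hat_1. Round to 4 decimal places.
\hat\phi_{1} = 0.1660

The Yule-Walker equations for an AR(p) process read, in matrix form,
  Gamma_p phi = r_p,   with   (Gamma_p)_{ij} = gamma(|i - j|),
                       (r_p)_i = gamma(i),   i,j = 1..p.
Substitute the sample gammas (Toeplitz matrix and right-hand side of size 1):
  Gamma_p = [[1.0283]]
  r_p     = [0.1707]
With p = 1 this is the single equation gamma(0) phi_1 = gamma(1):
  phi_hat_1 = gamma(1) / gamma(0) = 0.1707 / 1.0283 = 0.1660.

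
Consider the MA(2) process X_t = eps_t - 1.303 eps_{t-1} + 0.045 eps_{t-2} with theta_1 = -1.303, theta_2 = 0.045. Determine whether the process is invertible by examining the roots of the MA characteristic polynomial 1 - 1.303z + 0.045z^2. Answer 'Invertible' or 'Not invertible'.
\text{Not invertible}

The MA(q) characteristic polynomial is P(z) = 1 - 1.303z + 0.045z^2.
Invertibility requires all roots to lie outside the unit circle, i.e. |z| > 1 for every root.
Set 1 + (-1.303) z + (0.045) z^2 = 0, i.e. a z^2 + b z + c = 0 with a = 0.045, b = -1.303, c = 1.
Discriminant D = b^2 - 4ac = (-1.303)^2 - 4*(0.045)*1 = 1.697809 - (0.18) = 1.517809.
D >= 0, so the roots are real: z = (-b +/- sqrt(D)) / (2a) = (1.303 +/- 1.231994) / (0.09).
  z_1 = (1.303 + 1.231994) / (0.09) = 28.1666,   |z_1| = 28.1666.
  z_2 = (1.303 - 1.231994) / (0.09) = 0.789,   |z_2| = 0.789.
Moduli of all roots: 28.1666, 0.7890.
All moduli strictly greater than 1? No.
Verdict: Not invertible.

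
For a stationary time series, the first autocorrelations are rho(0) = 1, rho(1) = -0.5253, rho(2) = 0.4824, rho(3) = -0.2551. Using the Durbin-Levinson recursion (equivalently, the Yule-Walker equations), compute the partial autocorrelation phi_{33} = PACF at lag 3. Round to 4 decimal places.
\phi_{33} = 0.1140

The PACF at lag k is phi_{kk}, the last component of the solution
to the Yule-Walker system G_k phi = r_k where
  (G_k)_{ij} = rho(|i - j|), (r_k)_i = rho(i), i,j = 1..k.
Equivalently, Durbin-Levinson gives phi_{kk} iteratively:
  phi_{11} = rho(1)
  phi_{kk} = [rho(k) - sum_{j=1..k-1} phi_{k-1,j} rho(k-j)]
            / [1 - sum_{j=1..k-1} phi_{k-1,j} rho(j)],
  phi_{k,j} = phi_{k-1,j} - phi_{kk} phi_{k-1,k-j},  j = 1..k-1.
Step k = 1:
  phi_11 = rho(1) = -0.5253.
Step k = 2:
  phi_22 = [rho(2) - phi_11 rho(1)] / [1 - phi_11 rho(1)] = [0.4824 - (-0.5253)(-0.5253)] / [1 - (-0.5253)(-0.5253)]
         = 0.20645991 / 0.72405991 = 0.285142.
  Update: phi_21 = phi_11 - phi_22 phi_11 = -0.5253 - (0.285142)(-0.5253) = -0.375515.
Step k = 3:
  phi_33 = [rho(3) - phi_21 rho(2) - phi_22 rho(1)] / [1 - phi_21 rho(1) - phi_22 rho(2)]
    numerator   = -0.2551 - (-0.375515)(0.4824) - (0.285142)(-0.5253) = 0.07583349
    denominator = 1 - (-0.375515)(-0.5253) - (0.285142)(0.4824) = 0.66518951
  phi_33 = 0.07583349 / 0.66518951 = 0.114.
Therefore phi_{33} = 0.1140.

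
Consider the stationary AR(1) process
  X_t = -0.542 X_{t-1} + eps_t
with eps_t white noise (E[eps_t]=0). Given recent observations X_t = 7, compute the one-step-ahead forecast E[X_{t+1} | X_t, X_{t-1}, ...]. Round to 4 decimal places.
E[X_{t+1} \mid \mathcal F_t] = -3.7940

For an AR(p) model X_t = c + sum_i phi_i X_{t-i} + eps_t, the
one-step-ahead conditional mean is
  E[X_{t+1} | X_t, ...] = c + sum_i phi_i X_{t+1-i}.
Substitute known values:
  E[X_{t+1} | ...] = (-0.542) * (7)
                   = -3.7940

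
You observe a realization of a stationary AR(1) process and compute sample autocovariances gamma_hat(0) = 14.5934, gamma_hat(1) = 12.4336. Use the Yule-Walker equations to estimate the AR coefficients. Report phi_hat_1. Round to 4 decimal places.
\hat\phi_{1} = 0.8520

The Yule-Walker equations for an AR(p) process read, in matrix form,
  Gamma_p phi = r_p,   with   (Gamma_p)_{ij} = gamma(|i - j|),
                       (r_p)_i = gamma(i),   i,j = 1..p.
Substitute the sample gammas (Toeplitz matrix and right-hand side of size 1):
  Gamma_p = [[14.5934]]
  r_p     = [12.4336]
With p = 1 this is the single equation gamma(0) phi_1 = gamma(1):
  phi_hat_1 = gamma(1) / gamma(0) = 12.4336 / 14.5934 = 0.8520.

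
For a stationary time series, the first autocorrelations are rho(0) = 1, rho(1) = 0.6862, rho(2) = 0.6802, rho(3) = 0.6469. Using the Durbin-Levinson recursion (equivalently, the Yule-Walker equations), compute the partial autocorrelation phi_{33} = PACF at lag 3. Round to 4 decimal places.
\phi_{33} = 0.2091

The PACF at lag k is phi_{kk}, the last component of the solution
to the Yule-Walker system G_k phi = r_k where
  (G_k)_{ij} = rho(|i - j|), (r_k)_i = rho(i), i,j = 1..k.
Equivalently, Durbin-Levinson gives phi_{kk} iteratively:
  phi_{11} = rho(1)
  phi_{kk} = [rho(k) - sum_{j=1..k-1} phi_{k-1,j} rho(k-j)]
            / [1 - sum_{j=1..k-1} phi_{k-1,j} rho(j)],
  phi_{k,j} = phi_{k-1,j} - phi_{kk} phi_{k-1,k-j},  j = 1..k-1.
Step k = 1:
  phi_11 = rho(1) = 0.6862.
Step k = 2:
  phi_22 = [rho(2) - phi_11 rho(1)] / [1 - phi_11 rho(1)] = [0.6802 - (0.6862)(0.6862)] / [1 - (0.6862)(0.6862)]
         = 0.20932956 / 0.52912956 = 0.395611.
  Update: phi_21 = phi_11 - phi_22 phi_11 = 0.6862 - (0.395611)(0.6862) = 0.414732.
Step k = 3:
  phi_33 = [rho(3) - phi_21 rho(2) - phi_22 rho(1)] / [1 - phi_21 rho(1) - phi_22 rho(2)]
    numerator   = 0.6469 - (0.414732)(0.6802) - (0.395611)(0.6862) = 0.09333117
    denominator = 1 - (0.414732)(0.6862) - (0.395611)(0.6802) = 0.44631645
  phi_33 = 0.09333117 / 0.44631645 = 0.2091.
Therefore phi_{33} = 0.2091.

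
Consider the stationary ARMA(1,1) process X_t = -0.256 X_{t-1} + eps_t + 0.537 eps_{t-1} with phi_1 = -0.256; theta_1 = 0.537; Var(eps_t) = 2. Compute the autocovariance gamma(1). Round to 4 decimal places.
\gamma(1) = 0.5187

Multiply the model equation by X_{t-k} and take expectations. With theta_0 = psi_0 = 1 and psi_j the MA(infinity) weights, this gives
  gamma(k) - sum_i phi_i gamma(k-i) = c_k,
  c_k = sigma^2 * sum_{j=k..q} theta_j psi_{j-k}   (c_k = 0 for k > q),
using gamma(-m) = gamma(m).
psi-weights needed (psi_j = theta_j + sum_i phi_i psi_{j-i}):
  psi_1 = theta_1 + phi_1 = 0.537 + (-0.256) = 0.281
Right-hand sides:
  c_0 = sigma^2 (1 + theta_1 psi_1) = 2 * (1 + (0.537)(0.281)) = 2 * 1.150897 = 2.301794
  c_1 = sigma^2 theta_1 = 2 * (0.537) = 1.074
  c_2 = 0
Equations for k = 0 and k = 1 (AR order 1):
  gamma(0) = phi_1 gamma(1) + c_0
  gamma(1) = phi_1 gamma(0) + c_1
Substituting the second into the first: gamma(0) (1 - phi_1^2) = c_0 + phi_1 c_1, so
  gamma(0) = (c_0 + phi_1 c_1) / (1 - phi_1^2) = (2.301794 + (-0.256)(1.074)) / (1 - (-0.256)^2) = 2.02685 / 0.934464 = 2.168997.
  gamma(1) = phi_1 gamma(0) + c_1 = (-0.256)(2.168997) + (1.074) = 0.518737.
Therefore gamma(1) = 0.5187 (to 4 decimal places).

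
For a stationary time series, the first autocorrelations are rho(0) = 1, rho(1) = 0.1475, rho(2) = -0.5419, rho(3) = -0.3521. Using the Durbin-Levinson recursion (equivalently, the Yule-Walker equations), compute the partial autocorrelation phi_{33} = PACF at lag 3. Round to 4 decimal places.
\phi_{33} = -0.2160

The PACF at lag k is phi_{kk}, the last component of the solution
to the Yule-Walker system G_k phi = r_k where
  (G_k)_{ij} = rho(|i - j|), (r_k)_i = rho(i), i,j = 1..k.
Equivalently, Durbin-Levinson gives phi_{kk} iteratively:
  phi_{11} = rho(1)
  phi_{kk} = [rho(k) - sum_{j=1..k-1} phi_{k-1,j} rho(k-j)]
            / [1 - sum_{j=1..k-1} phi_{k-1,j} rho(j)],
  phi_{k,j} = phi_{k-1,j} - phi_{kk} phi_{k-1,k-j},  j = 1..k-1.
Step k = 1:
  phi_11 = rho(1) = 0.1475.
Step k = 2:
  phi_22 = [rho(2) - phi_11 rho(1)] / [1 - phi_11 rho(1)] = [-0.5419 - (0.1475)(0.1475)] / [1 - (0.1475)(0.1475)]
         = -0.56365625 / 0.97824375 = -0.576192.
  Update: phi_21 = phi_11 - phi_22 phi_11 = 0.1475 - (-0.576192)(0.1475) = 0.232488.
Step k = 3:
  phi_33 = [rho(3) - phi_21 rho(2) - phi_22 rho(1)] / [1 - phi_21 rho(1) - phi_22 rho(2)]
    numerator   = -0.3521 - (0.232488)(-0.5419) - (-0.576192)(0.1475) = -0.14112625
    denominator = 1 - (0.232488)(0.1475) - (-0.576192)(-0.5419) = 0.65346951
  phi_33 = -0.14112625 / 0.65346951 = -0.216.
Therefore phi_{33} = -0.2160.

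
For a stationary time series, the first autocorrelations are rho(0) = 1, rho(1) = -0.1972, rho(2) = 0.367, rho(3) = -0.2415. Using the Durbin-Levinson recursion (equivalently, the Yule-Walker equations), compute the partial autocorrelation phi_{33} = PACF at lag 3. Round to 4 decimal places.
\phi_{33} = -0.1490

The PACF at lag k is phi_{kk}, the last component of the solution
to the Yule-Walker system G_k phi = r_k where
  (G_k)_{ij} = rho(|i - j|), (r_k)_i = rho(i), i,j = 1..k.
Equivalently, Durbin-Levinson gives phi_{kk} iteratively:
  phi_{11} = rho(1)
  phi_{kk} = [rho(k) - sum_{j=1..k-1} phi_{k-1,j} rho(k-j)]
            / [1 - sum_{j=1..k-1} phi_{k-1,j} rho(j)],
  phi_{k,j} = phi_{k-1,j} - phi_{kk} phi_{k-1,k-j},  j = 1..k-1.
Step k = 1:
  phi_11 = rho(1) = -0.1972.
Step k = 2:
  phi_22 = [rho(2) - phi_11 rho(1)] / [1 - phi_11 rho(1)] = [0.367 - (-0.1972)(-0.1972)] / [1 - (-0.1972)(-0.1972)]
         = 0.32811216 / 0.96111216 = 0.341388.
  Update: phi_21 = phi_11 - phi_22 phi_11 = -0.1972 - (0.341388)(-0.1972) = -0.129878.
Step k = 3:
  phi_33 = [rho(3) - phi_21 rho(2) - phi_22 rho(1)] / [1 - phi_21 rho(1) - phi_22 rho(2)]
    numerator   = -0.2415 - (-0.129878)(0.367) - (0.341388)(-0.1972) = -0.12651296
    denominator = 1 - (-0.129878)(-0.1972) - (0.341388)(0.367) = 0.84909861
  phi_33 = -0.12651296 / 0.84909861 = -0.149.
Therefore phi_{33} = -0.1490.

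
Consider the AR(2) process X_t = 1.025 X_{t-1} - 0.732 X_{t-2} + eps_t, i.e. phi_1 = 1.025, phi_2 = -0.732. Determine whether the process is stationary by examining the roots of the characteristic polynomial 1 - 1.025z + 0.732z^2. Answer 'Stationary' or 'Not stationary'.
\text{Stationary}

The AR(p) characteristic polynomial is P(z) = 1 - 1.025z + 0.732z^2.
Stationarity requires all roots to lie outside the unit circle, i.e. |z| > 1 for every root.
Set 1 + (-1.025) z + (0.732) z^2 = 0, i.e. a z^2 + b z + c = 0 with a = 0.732, b = -1.025, c = 1.
Discriminant D = b^2 - 4ac = (-1.025)^2 - 4*(0.732)*1 = 1.050625 - (2.928) = -1.877375.
D < 0, so the roots are the complex-conjugate pair z = (-b +/- i sqrt(-D)) / (2a) = 0.7001 +/- 0.9359i.
For a conjugate pair |z|^2 = z * conj(z) = (product of roots) = c/a = 1/(0.732) = 1.36612, so |z| = sqrt(1.36612) = 1.1688 for both roots.
Moduli of all roots: 1.1688, 1.1688.
All moduli strictly greater than 1? Yes.
Verdict: Stationary.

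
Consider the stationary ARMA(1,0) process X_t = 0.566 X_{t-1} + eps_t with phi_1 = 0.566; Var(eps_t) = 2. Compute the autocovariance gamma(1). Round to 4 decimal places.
\gamma(1) = 1.6656

Multiply the model equation by X_{t-k} and take expectations. With theta_0 = psi_0 = 1 and psi_j the MA(infinity) weights, this gives
  gamma(k) - sum_i phi_i gamma(k-i) = c_k,
  c_k = sigma^2 * sum_{j=k..q} theta_j psi_{j-k}   (c_k = 0 for k > q),
using gamma(-m) = gamma(m).
Pure AR (q = 0): c_0 = sigma^2 = 2, c_k = 0 for k >= 1.
Equations for k = 0 and k = 1 (AR order 1):
  gamma(0) = phi_1 gamma(1) + c_0
  gamma(1) = phi_1 gamma(0) + c_1
Substituting the second into the first: gamma(0) (1 - phi_1^2) = c_0 + phi_1 c_1, so
  gamma(0) = c_0 / (1 - phi_1^2) = 2 / (1 - (0.566)^2) = 2 / 0.679644 = 2.942717.
  gamma(1) = phi_1 gamma(0) = (0.566)(2.942717) = 1.665578.
Therefore gamma(1) = 1.6656 (to 4 decimal places).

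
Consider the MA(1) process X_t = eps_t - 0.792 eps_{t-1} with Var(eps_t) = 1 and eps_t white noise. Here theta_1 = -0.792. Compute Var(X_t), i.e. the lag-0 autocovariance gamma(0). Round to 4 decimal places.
\gamma(0) = 1.6273

For an MA(q) process X_t = eps_t + sum_i theta_i eps_{t-i} with
Var(eps_t) = sigma^2, the variance is
  gamma(0) = sigma^2 * (1 + sum_i theta_i^2).
  sum_i theta_i^2 = (-0.792)^2 = 0.627264.
  gamma(0) = 1 * (1 + 0.627264) = 1 * 1.627264 = 1.627264, which rounds to 1.6273.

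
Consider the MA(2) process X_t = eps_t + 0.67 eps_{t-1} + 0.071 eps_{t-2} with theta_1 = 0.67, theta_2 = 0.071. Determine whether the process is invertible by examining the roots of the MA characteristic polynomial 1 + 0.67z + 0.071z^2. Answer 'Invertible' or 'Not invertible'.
\text{Invertible}

The MA(q) characteristic polynomial is P(z) = 1 + 0.67z + 0.071z^2.
Invertibility requires all roots to lie outside the unit circle, i.e. |z| > 1 for every root.
Set 1 + (0.67) z + (0.071) z^2 = 0, i.e. a z^2 + b z + c = 0 with a = 0.071, b = 0.67, c = 1.
Discriminant D = b^2 - 4ac = (0.67)^2 - 4*(0.071)*1 = 0.4489 - (0.284) = 0.1649.
D >= 0, so the roots are real: z = (-b +/- sqrt(D)) / (2a) = (-0.67 +/- 0.406079) / (0.142).
  z_1 = (-0.67 + 0.406079) / (0.142) = -1.8586,   |z_1| = 1.8586.
  z_2 = (-0.67 - 0.406079) / (0.142) = -7.578,   |z_2| = 7.578.
Moduli of all roots: 1.8586, 7.5780.
All moduli strictly greater than 1? Yes.
Verdict: Invertible.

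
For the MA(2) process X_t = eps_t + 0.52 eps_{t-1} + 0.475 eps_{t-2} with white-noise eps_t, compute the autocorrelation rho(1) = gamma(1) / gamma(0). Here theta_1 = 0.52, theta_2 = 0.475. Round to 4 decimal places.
\rho(1) = 0.5127

For an MA(q) process with theta_0 = 1, the autocovariance is
  gamma(k) = sigma^2 * sum_{i=0..q-k} theta_i * theta_{i+k},
and rho(k) = gamma(k) / gamma(0). Sigma^2 cancels.
  numerator   = (1)*(0.52) + (0.52)*(0.475) = 0.767.
  denominator = (1)^2 + (0.52)^2 + (0.475)^2 = 1.496025.
  rho(1) = 0.767 / 1.496025 = 0.5127.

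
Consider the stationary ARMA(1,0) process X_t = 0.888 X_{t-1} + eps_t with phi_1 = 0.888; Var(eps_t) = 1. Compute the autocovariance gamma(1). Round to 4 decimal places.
\gamma(1) = 4.1995

Multiply the model equation by X_{t-k} and take expectations. With theta_0 = psi_0 = 1 and psi_j the MA(infinity) weights, this gives
  gamma(k) - sum_i phi_i gamma(k-i) = c_k,
  c_k = sigma^2 * sum_{j=k..q} theta_j psi_{j-k}   (c_k = 0 for k > q),
using gamma(-m) = gamma(m).
Pure AR (q = 0): c_0 = sigma^2 = 1, c_k = 0 for k >= 1.
Equations for k = 0 and k = 1 (AR order 1):
  gamma(0) = phi_1 gamma(1) + c_0
  gamma(1) = phi_1 gamma(0) + c_1
Substituting the second into the first: gamma(0) (1 - phi_1^2) = c_0 + phi_1 c_1, so
  gamma(0) = c_0 / (1 - phi_1^2) = 1 / (1 - (0.888)^2) = 1 / 0.211456 = 4.729116.
  gamma(1) = phi_1 gamma(0) = (0.888)(4.729116) = 4.199455.
Therefore gamma(1) = 4.1995 (to 4 decimal places).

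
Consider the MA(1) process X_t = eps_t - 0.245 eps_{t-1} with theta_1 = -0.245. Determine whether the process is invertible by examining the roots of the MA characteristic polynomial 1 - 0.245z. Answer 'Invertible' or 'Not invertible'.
\text{Invertible}

The MA(q) characteristic polynomial is P(z) = 1 - 0.245z.
Invertibility requires all roots to lie outside the unit circle, i.e. |z| > 1 for every root.
This is linear in z: 1 + (-0.245) z = 0  =>  z = -1/(-0.245) = 4.081633,  |z| = 4.081633.
Moduli of all roots: 4.0816.
All moduli strictly greater than 1? Yes.
Verdict: Invertible.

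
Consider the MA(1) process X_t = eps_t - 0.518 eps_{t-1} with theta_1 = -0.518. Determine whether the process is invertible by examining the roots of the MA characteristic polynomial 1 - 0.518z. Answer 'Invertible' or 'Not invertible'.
\text{Invertible}

The MA(q) characteristic polynomial is P(z) = 1 - 0.518z.
Invertibility requires all roots to lie outside the unit circle, i.e. |z| > 1 for every root.
This is linear in z: 1 + (-0.518) z = 0  =>  z = -1/(-0.518) = 1.930502,  |z| = 1.930502.
Moduli of all roots: 1.9305.
All moduli strictly greater than 1? Yes.
Verdict: Invertible.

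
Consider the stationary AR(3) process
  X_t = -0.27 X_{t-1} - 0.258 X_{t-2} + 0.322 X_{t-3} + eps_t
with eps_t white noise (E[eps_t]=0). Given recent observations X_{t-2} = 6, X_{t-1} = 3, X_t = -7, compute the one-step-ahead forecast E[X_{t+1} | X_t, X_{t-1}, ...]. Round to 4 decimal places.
E[X_{t+1} \mid \mathcal F_t] = 3.0480

For an AR(p) model X_t = c + sum_i phi_i X_{t-i} + eps_t, the
one-step-ahead conditional mean is
  E[X_{t+1} | X_t, ...] = c + sum_i phi_i X_{t+1-i}.
Substitute known values:
  E[X_{t+1} | ...] = (-0.27) * (-7) + (-0.258) * (3) + (0.322) * (6)
                   = 3.0480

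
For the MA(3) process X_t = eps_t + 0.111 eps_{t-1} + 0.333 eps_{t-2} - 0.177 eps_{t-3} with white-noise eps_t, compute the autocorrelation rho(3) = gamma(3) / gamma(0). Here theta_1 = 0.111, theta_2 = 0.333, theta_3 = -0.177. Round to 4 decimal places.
\rho(3) = -0.1533

For an MA(q) process with theta_0 = 1, the autocovariance is
  gamma(k) = sigma^2 * sum_{i=0..q-k} theta_i * theta_{i+k},
and rho(k) = gamma(k) / gamma(0). Sigma^2 cancels.
  numerator   = (1)*(-0.177) = -0.177.
  denominator = (1)^2 + (0.111)^2 + (0.333)^2 + (-0.177)^2 = 1.154539.
  rho(3) = -0.177 / 1.154539 = -0.1533.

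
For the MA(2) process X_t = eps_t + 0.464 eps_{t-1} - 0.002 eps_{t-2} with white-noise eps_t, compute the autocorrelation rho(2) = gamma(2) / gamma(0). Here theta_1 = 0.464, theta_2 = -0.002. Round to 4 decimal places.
\rho(2) = -0.0016

For an MA(q) process with theta_0 = 1, the autocovariance is
  gamma(k) = sigma^2 * sum_{i=0..q-k} theta_i * theta_{i+k},
and rho(k) = gamma(k) / gamma(0). Sigma^2 cancels.
  numerator   = (1)*(-0.002) = -0.002.
  denominator = (1)^2 + (0.464)^2 + (-0.002)^2 = 1.2153.
  rho(2) = -0.002 / 1.2153 = -0.0016.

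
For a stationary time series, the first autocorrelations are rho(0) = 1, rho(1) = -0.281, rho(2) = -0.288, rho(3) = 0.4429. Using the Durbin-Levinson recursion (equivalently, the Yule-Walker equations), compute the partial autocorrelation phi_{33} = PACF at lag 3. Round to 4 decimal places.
\phi_{33} = 0.2811

The PACF at lag k is phi_{kk}, the last component of the solution
to the Yule-Walker system G_k phi = r_k where
  (G_k)_{ij} = rho(|i - j|), (r_k)_i = rho(i), i,j = 1..k.
Equivalently, Durbin-Levinson gives phi_{kk} iteratively:
  phi_{11} = rho(1)
  phi_{kk} = [rho(k) - sum_{j=1..k-1} phi_{k-1,j} rho(k-j)]
            / [1 - sum_{j=1..k-1} phi_{k-1,j} rho(j)],
  phi_{k,j} = phi_{k-1,j} - phi_{kk} phi_{k-1,k-j},  j = 1..k-1.
Step k = 1:
  phi_11 = rho(1) = -0.281.
Step k = 2:
  phi_22 = [rho(2) - phi_11 rho(1)] / [1 - phi_11 rho(1)] = [-0.288 - (-0.281)(-0.281)] / [1 - (-0.281)(-0.281)]
         = -0.366961 / 0.921039 = -0.398421.
  Update: phi_21 = phi_11 - phi_22 phi_11 = -0.281 - (-0.398421)(-0.281) = -0.392956.
Step k = 3:
  phi_33 = [rho(3) - phi_21 rho(2) - phi_22 rho(1)] / [1 - phi_21 rho(1) - phi_22 rho(2)]
    numerator   = 0.4429 - (-0.392956)(-0.288) - (-0.398421)(-0.281) = 0.21777239
    denominator = 1 - (-0.392956)(-0.281) - (-0.398421)(-0.288) = 0.77483414
  phi_33 = 0.21777239 / 0.77483414 = 0.2811.
Therefore phi_{33} = 0.2811.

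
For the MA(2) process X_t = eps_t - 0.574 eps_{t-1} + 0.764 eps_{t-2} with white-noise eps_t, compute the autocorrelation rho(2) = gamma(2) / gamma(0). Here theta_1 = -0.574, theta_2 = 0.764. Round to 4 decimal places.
\rho(2) = 0.3993

For an MA(q) process with theta_0 = 1, the autocovariance is
  gamma(k) = sigma^2 * sum_{i=0..q-k} theta_i * theta_{i+k},
and rho(k) = gamma(k) / gamma(0). Sigma^2 cancels.
  numerator   = (1)*(0.764) = 0.764.
  denominator = (1)^2 + (-0.574)^2 + (0.764)^2 = 1.913172.
  rho(2) = 0.764 / 1.913172 = 0.3993.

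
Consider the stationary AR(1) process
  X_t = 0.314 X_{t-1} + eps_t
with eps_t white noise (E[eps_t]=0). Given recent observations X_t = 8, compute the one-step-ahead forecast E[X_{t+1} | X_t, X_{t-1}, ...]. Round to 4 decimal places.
E[X_{t+1} \mid \mathcal F_t] = 2.5120

For an AR(p) model X_t = c + sum_i phi_i X_{t-i} + eps_t, the
one-step-ahead conditional mean is
  E[X_{t+1} | X_t, ...] = c + sum_i phi_i X_{t+1-i}.
Substitute known values:
  E[X_{t+1} | ...] = (0.314) * (8)
                   = 2.5120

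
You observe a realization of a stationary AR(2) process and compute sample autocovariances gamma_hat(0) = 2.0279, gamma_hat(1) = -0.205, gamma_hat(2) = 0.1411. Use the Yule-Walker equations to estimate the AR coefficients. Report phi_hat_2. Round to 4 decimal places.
\hat\phi_{2} = 0.0600

The Yule-Walker equations for an AR(p) process read, in matrix form,
  Gamma_p phi = r_p,   with   (Gamma_p)_{ij} = gamma(|i - j|),
                       (r_p)_i = gamma(i),   i,j = 1..p.
Substitute the sample gammas (Toeplitz matrix and right-hand side of size 2):
  Gamma_p = [[2.0279, -0.205], [-0.205, 2.0279]]
  r_p     = [-0.205, 0.1411]
Written out:
  2.0279 phi_1 - 0.205 phi_2 = -0.205
  -0.205 phi_1 + 2.0279 phi_2 = 0.1411
Solve by Cramer's rule:
  det = gamma(0)^2 - gamma(1)^2 = (2.0279)^2 - (-0.205)^2 = 4.11237841 - 0.042025 = 4.07035341
  phi_hat_1 = [gamma(1) gamma(0) - gamma(1) gamma(2)] / det = [(-0.205)(2.0279) - (-0.205)(0.1411)] / 4.07035341 = -0.386794 / 4.07035341 = -0.095
  phi_hat_2 = [gamma(0) gamma(2) - gamma(1)^2] / det = [(2.0279)(0.1411) - (-0.205)^2] / 4.07035341 = 0.24411169 / 4.07035341 = 0.06
So phi_hat = [-0.0950, 0.0600].
Therefore phi_hat_2 = 0.0600.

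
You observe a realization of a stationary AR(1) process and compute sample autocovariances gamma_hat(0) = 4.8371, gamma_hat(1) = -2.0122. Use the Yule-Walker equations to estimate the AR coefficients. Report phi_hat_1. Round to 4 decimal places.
\hat\phi_{1} = -0.4160

The Yule-Walker equations for an AR(p) process read, in matrix form,
  Gamma_p phi = r_p,   with   (Gamma_p)_{ij} = gamma(|i - j|),
                       (r_p)_i = gamma(i),   i,j = 1..p.
Substitute the sample gammas (Toeplitz matrix and right-hand side of size 1):
  Gamma_p = [[4.8371]]
  r_p     = [-2.0122]
With p = 1 this is the single equation gamma(0) phi_1 = gamma(1):
  phi_hat_1 = gamma(1) / gamma(0) = -2.0122 / 4.8371 = -0.4160.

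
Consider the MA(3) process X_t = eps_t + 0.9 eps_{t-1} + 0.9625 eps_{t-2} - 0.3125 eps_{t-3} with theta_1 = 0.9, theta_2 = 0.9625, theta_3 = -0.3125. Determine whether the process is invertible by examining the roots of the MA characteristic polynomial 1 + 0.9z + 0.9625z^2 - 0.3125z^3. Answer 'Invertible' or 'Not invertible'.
\text{Not invertible}

The MA(q) characteristic polynomial is P(z) = 1 + 0.9z + 0.9625z^2 - 0.3125z^3.
Invertibility requires all roots to lie outside the unit circle, i.e. |z| > 1 for every root.
Degree 3: look for a simple real root z0 first, then factor out (1 - z/z0) and solve the remaining quadratic.
Testing z0 = 4: P(4) = 1 + (0.9)(4) + (0.9625)(4)^2 + (-0.3125)(4)^3
  = 1 + (3.6) + (15.4) + (-20) = 0.  So z_0 = 4 is a root, |z_0| = 4.
Divide out the factor (1 - 0.25 z) = (1 - z/z0) (since 1/z0 = 0.25):
  P(z) = (1 - 0.25 z)(1 + (1.15) z + (1.25) z^2)
  [check: z-coef 1.15 - (0.25) = 0.9; z^2-coef 1.25 - (0.25)(1.15) = 0.9625; z^3-coef -(0.25)(1.25) = -0.3125.]
Remaining roots from the quadratic factor 1 + (1.15) z + (1.25) z^2:
  Set 1 + (1.15) z + (1.25) z^2 = 0, i.e. a z^2 + b z + c = 0 with a = 1.25, b = 1.15, c = 1.
  Discriminant D = b^2 - 4ac = (1.15)^2 - 4*(1.25)*1 = 1.3225 - (5) = -3.6775.
  D < 0, so the roots are the complex-conjugate pair z = (-b +/- i sqrt(-D)) / (2a) = -0.46 +/- 0.7671i.
  For a conjugate pair |z|^2 = z * conj(z) = (product of roots) = c/a = 1/(1.25) = 0.8, so |z| = sqrt(0.8) = 0.8944 for both roots.
Moduli of all roots: 4.0000, 0.8944, 0.8944.
All moduli strictly greater than 1? No.
Verdict: Not invertible.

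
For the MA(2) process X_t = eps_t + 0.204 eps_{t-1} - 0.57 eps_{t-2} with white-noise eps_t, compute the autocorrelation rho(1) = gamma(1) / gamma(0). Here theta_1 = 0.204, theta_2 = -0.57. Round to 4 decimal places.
\rho(1) = 0.0642

For an MA(q) process with theta_0 = 1, the autocovariance is
  gamma(k) = sigma^2 * sum_{i=0..q-k} theta_i * theta_{i+k},
and rho(k) = gamma(k) / gamma(0). Sigma^2 cancels.
  numerator   = (1)*(0.204) + (0.204)*(-0.57) = 0.08772.
  denominator = (1)^2 + (0.204)^2 + (-0.57)^2 = 1.366516.
  rho(1) = 0.08772 / 1.366516 = 0.0642.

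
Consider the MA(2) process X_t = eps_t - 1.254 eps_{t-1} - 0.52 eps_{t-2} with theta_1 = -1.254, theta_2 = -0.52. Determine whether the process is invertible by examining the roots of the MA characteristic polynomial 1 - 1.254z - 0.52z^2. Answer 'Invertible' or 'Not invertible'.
\text{Not invertible}

The MA(q) characteristic polynomial is P(z) = 1 - 1.254z - 0.52z^2.
Invertibility requires all roots to lie outside the unit circle, i.e. |z| > 1 for every root.
Set 1 + (-1.254) z + (-0.52) z^2 = 0, i.e. a z^2 + b z + c = 0 with a = -0.52, b = -1.254, c = 1.
Discriminant D = b^2 - 4ac = (-1.254)^2 - 4*(-0.52)*1 = 1.572516 - (-2.08) = 3.652516.
D >= 0, so the roots are real: z = (-b +/- sqrt(D)) / (2a) = (1.254 +/- 1.911156) / (-1.04).
  z_1 = (1.254 + 1.911156) / (-1.04) = -3.0434,   |z_1| = 3.0434.
  z_2 = (1.254 - 1.911156) / (-1.04) = 0.6319,   |z_2| = 0.6319.
Moduli of all roots: 3.0434, 0.6319.
All moduli strictly greater than 1? No.
Verdict: Not invertible.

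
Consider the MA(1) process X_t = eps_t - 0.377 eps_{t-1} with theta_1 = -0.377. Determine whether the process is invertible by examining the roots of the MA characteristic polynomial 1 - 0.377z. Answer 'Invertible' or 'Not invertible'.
\text{Invertible}

The MA(q) characteristic polynomial is P(z) = 1 - 0.377z.
Invertibility requires all roots to lie outside the unit circle, i.e. |z| > 1 for every root.
This is linear in z: 1 + (-0.377) z = 0  =>  z = -1/(-0.377) = 2.65252,  |z| = 2.65252.
Moduli of all roots: 2.6525.
All moduli strictly greater than 1? Yes.
Verdict: Invertible.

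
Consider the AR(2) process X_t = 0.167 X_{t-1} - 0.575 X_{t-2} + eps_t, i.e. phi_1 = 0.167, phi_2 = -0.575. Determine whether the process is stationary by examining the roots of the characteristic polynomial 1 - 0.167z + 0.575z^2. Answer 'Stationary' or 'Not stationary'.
\text{Stationary}

The AR(p) characteristic polynomial is P(z) = 1 - 0.167z + 0.575z^2.
Stationarity requires all roots to lie outside the unit circle, i.e. |z| > 1 for every root.
Set 1 + (-0.167) z + (0.575) z^2 = 0, i.e. a z^2 + b z + c = 0 with a = 0.575, b = -0.167, c = 1.
Discriminant D = b^2 - 4ac = (-0.167)^2 - 4*(0.575)*1 = 0.027889 - (2.3) = -2.272111.
D < 0, so the roots are the complex-conjugate pair z = (-b +/- i sqrt(-D)) / (2a) = 0.1452 +/- 1.3107i.
For a conjugate pair |z|^2 = z * conj(z) = (product of roots) = c/a = 1/(0.575) = 1.73913, so |z| = sqrt(1.73913) = 1.3188 for both roots.
Moduli of all roots: 1.3188, 1.3188.
All moduli strictly greater than 1? Yes.
Verdict: Stationary.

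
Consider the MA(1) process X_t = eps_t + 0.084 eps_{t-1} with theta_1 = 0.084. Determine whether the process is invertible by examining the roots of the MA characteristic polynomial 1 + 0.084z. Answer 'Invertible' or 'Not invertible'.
\text{Invertible}

The MA(q) characteristic polynomial is P(z) = 1 + 0.084z.
Invertibility requires all roots to lie outside the unit circle, i.e. |z| > 1 for every root.
This is linear in z: 1 + (0.084) z = 0  =>  z = -1/(0.084) = -11.904762,  |z| = 11.904762.
Moduli of all roots: 11.9048.
All moduli strictly greater than 1? Yes.
Verdict: Invertible.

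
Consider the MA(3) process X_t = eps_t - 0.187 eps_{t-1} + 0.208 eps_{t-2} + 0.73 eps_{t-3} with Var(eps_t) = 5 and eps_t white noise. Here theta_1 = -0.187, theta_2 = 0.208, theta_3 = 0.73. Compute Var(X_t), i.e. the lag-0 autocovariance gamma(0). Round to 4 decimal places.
\gamma(0) = 8.0557

For an MA(q) process X_t = eps_t + sum_i theta_i eps_{t-i} with
Var(eps_t) = sigma^2, the variance is
  gamma(0) = sigma^2 * (1 + sum_i theta_i^2).
  sum_i theta_i^2 = (-0.187)^2 + (0.208)^2 + (0.73)^2 = 0.034969 + 0.043264 + 0.5329 = 0.611133.
  gamma(0) = 5 * (1 + 0.611133) = 5 * 1.611133 = 8.055665, which rounds to 8.0557.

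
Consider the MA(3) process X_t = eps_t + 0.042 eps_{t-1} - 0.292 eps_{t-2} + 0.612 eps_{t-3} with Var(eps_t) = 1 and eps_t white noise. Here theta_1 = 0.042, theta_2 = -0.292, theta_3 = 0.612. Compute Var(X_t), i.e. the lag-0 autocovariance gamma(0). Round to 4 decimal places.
\gamma(0) = 1.4616

For an MA(q) process X_t = eps_t + sum_i theta_i eps_{t-i} with
Var(eps_t) = sigma^2, the variance is
  gamma(0) = sigma^2 * (1 + sum_i theta_i^2).
  sum_i theta_i^2 = (0.042)^2 + (-0.292)^2 + (0.612)^2 = 0.001764 + 0.085264 + 0.374544 = 0.461572.
  gamma(0) = 1 * (1 + 0.461572) = 1 * 1.461572 = 1.461572, which rounds to 1.4616.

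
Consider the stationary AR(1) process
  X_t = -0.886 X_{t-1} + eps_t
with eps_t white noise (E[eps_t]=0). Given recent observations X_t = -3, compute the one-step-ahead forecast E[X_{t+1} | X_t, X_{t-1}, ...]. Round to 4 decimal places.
E[X_{t+1} \mid \mathcal F_t] = 2.6580

For an AR(p) model X_t = c + sum_i phi_i X_{t-i} + eps_t, the
one-step-ahead conditional mean is
  E[X_{t+1} | X_t, ...] = c + sum_i phi_i X_{t+1-i}.
Substitute known values:
  E[X_{t+1} | ...] = (-0.886) * (-3)
                   = 2.6580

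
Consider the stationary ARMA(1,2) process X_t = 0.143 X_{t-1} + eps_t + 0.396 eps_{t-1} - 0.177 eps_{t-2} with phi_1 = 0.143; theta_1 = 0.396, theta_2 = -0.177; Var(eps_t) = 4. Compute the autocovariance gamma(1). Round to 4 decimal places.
\gamma(1) = 1.9464

Multiply the model equation by X_{t-k} and take expectations. With theta_0 = psi_0 = 1 and psi_j the MA(infinity) weights, this gives
  gamma(k) - sum_i phi_i gamma(k-i) = c_k,
  c_k = sigma^2 * sum_{j=k..q} theta_j psi_{j-k}   (c_k = 0 for k > q),
using gamma(-m) = gamma(m).
psi-weights needed (psi_j = theta_j + sum_i phi_i psi_{j-i}):
  psi_1 = theta_1 + phi_1 = 0.396 + (0.143) = 0.539
  psi_2 = theta_2 + phi_1 psi_1 = -0.177 + (0.143)(0.539) = -0.099923
Right-hand sides:
  c_0 = sigma^2 (1 + theta_1 psi_1 + theta_2 psi_2) = 4 * (1 + (0.396)(0.539) + (-0.177)(-0.099923)) = 4 * 1.23113 = 4.924521
  c_1 = sigma^2 (theta_1 + theta_2 psi_1) = 4 * (0.396 + (-0.177)(0.539)) = 1.202388
  c_2 = sigma^2 theta_2 = 4 * (-0.177) = -0.708
Equations for k = 0 and k = 1 (AR order 1):
  gamma(0) = phi_1 gamma(1) + c_0
  gamma(1) = phi_1 gamma(0) + c_1
Substituting the second into the first: gamma(0) (1 - phi_1^2) = c_0 + phi_1 c_1, so
  gamma(0) = (c_0 + phi_1 c_1) / (1 - phi_1^2) = (4.924521 + (0.143)(1.202388)) / (1 - (0.143)^2) = 5.096463 / 0.979551 = 5.202856.
  gamma(1) = phi_1 gamma(0) + c_1 = (0.143)(5.202856) + (1.202388) = 1.946396.
Therefore gamma(1) = 1.9464 (to 4 decimal places).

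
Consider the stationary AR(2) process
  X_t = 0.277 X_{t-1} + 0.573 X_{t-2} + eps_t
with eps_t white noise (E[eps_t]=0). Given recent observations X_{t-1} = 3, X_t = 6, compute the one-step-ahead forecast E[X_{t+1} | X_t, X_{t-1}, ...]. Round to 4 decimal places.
E[X_{t+1} \mid \mathcal F_t] = 3.3810

For an AR(p) model X_t = c + sum_i phi_i X_{t-i} + eps_t, the
one-step-ahead conditional mean is
  E[X_{t+1} | X_t, ...] = c + sum_i phi_i X_{t+1-i}.
Substitute known values:
  E[X_{t+1} | ...] = (0.277) * (6) + (0.573) * (3)
                   = 3.3810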